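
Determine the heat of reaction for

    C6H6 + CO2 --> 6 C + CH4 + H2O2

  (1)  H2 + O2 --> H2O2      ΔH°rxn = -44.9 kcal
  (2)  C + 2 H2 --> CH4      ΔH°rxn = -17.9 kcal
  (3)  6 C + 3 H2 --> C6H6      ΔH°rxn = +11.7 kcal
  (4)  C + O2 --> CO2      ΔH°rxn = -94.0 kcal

ΔH°rxn = 19.5 kcal

(1) as written (H2O2 already on the product side): -44.9 kcal
(2) as written (CH4 already on the product side): -17.9 kcal
(3) reversed (C6H6 must end up as a reactant): -11.7 kcal
(4) reversed (CO2 must end up as a reactant): +94.0 kcal
ΔH°rxn = (-44.9) + (-17.9) + (-11.7) + (+94.0) = 19.5 kcal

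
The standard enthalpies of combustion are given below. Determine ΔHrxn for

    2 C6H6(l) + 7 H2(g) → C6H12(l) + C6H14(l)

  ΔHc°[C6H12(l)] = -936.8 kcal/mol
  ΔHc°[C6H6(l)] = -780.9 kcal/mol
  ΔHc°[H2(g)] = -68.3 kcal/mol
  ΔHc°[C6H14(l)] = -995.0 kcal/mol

ΔHrxn = -108.1 kcal/mol

With combustion enthalpies, reactants minus products:
= [2·(-780.9) + 7·(-68.3)] − [1·(-936.8) + 1·(-995.0)]
= -108.1 kcal/mol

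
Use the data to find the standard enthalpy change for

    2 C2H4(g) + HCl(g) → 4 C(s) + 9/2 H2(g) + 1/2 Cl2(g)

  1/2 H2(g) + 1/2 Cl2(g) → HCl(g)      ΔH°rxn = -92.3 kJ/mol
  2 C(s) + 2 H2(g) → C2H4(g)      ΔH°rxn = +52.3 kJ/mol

equation 1 reversed (HCl(g) must end up as a reactant): +92.3 kJ/mol
equation 2 reversed and × 2 (C2H4(g) must end up as a reactant; ×2 to match 2 C2H4(g) in the target): (-2)·(+52.3) = -104.6 kJ/mol
Combining the equations, ΔH°rxn = (-1)·(-92.3) + (-2)·(+52.3) = -12.3 kJ/mol

ΔH°rxn = -12.3 kJ/mol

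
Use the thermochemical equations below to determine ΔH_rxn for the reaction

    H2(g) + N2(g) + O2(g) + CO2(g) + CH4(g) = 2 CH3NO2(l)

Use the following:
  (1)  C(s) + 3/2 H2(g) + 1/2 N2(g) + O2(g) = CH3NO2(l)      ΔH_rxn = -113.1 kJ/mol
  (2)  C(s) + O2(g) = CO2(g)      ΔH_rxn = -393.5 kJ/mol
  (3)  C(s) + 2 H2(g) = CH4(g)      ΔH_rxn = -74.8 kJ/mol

(1) × 2 (×2 to match 2 CH3NO2(l) in the target): (2)·(-113.1) = -226.2 kJ/mol
(2) reversed (reverse to put CO2(g) on the reactant side): +393.5 kJ/mol
(3) reversed (reverse to put CH4(g) on the reactant side): +74.8 kJ/mol
ΔH_rxn = (2)·(-113.1) + (-1)·(-393.5) + (-1)·(-74.8) = 242.1 kJ/mol

ΔH_rxn = 242.1 kJ/mol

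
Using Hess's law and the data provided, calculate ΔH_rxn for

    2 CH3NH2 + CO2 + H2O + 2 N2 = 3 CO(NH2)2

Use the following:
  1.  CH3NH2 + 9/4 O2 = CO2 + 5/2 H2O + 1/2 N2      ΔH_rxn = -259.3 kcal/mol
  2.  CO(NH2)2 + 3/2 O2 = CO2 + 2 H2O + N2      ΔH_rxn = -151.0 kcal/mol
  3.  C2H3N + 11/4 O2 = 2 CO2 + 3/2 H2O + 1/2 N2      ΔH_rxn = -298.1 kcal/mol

eq. 1 × 2 (scale by 2 for the 2 CH3NH2): (2)·(-259.3) = -518.6 kcal/mol
eq. 2 reversed and × 3 (reverse to put CO(NH2)2 on the product side; ×3 to match 3 CO(NH2)2 in the target): (-3)·(-151.0) = +453.0 kcal/mol
eq. 3: not needed (C2H3N appears nowhere else).
Summing the manipulated equations, ΔH_rxn = (2)·(-259.3) + (-3)·(-151.0) = -65.6 kcal/mol

ΔH_rxn = -65.6 kcal/mol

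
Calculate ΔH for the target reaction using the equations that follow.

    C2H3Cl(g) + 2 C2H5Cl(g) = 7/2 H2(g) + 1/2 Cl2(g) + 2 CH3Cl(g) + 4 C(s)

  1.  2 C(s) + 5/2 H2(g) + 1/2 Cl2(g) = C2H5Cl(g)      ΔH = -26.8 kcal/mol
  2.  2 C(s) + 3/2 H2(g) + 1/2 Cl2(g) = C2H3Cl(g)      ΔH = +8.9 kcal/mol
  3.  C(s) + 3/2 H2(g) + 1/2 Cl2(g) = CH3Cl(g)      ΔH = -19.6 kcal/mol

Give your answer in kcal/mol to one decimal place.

ΔH = 5.5 kcal/mol

eq. 1 reversed and × 2 (C2H5Cl(g) must end up as a reactant; ×2 to match 2 C2H5Cl(g) in the target): (-2)·(-26.8) = +53.6 kcal/mol
eq. 2 reversed (reverse to put C2H3Cl(g) on the reactant side): -8.9 kcal/mol
eq. 3 × 2 (scale by 2 for the 2 CH3Cl(g)): (2)·(-19.6) = -39.2 kcal/mol
By Hess's law, ΔH = (+53.6) + (-8.9) + (-39.2) = 5.5 kcal/mol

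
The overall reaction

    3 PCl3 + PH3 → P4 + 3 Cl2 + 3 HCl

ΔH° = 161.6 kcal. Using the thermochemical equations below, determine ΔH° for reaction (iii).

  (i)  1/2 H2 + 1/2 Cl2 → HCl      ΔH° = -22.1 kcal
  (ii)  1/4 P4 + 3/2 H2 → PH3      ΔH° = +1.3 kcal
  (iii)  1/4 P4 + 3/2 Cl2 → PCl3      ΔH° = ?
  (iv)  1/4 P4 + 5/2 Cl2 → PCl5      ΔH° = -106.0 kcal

(i) × 3 (scale by 3 for the 3 HCl): (3)·(-22.1) = -66.3 kcal
(ii) reversed (PH3 must end up as a reactant): -1.3 kcal
(iii) reversed and × 3 (PCl3 must end up as a reactant; ×3 to match 3 PCl3 in the target): contributes −3·x
(iv): not needed (PCl5 appears nowhere else).
+161.6 = (-66.3) + (-1.3) − 3·x
x = (+161.6 − (-67.6)) / (-3) = -76.4 kcal

ΔH° = -76.4 kcal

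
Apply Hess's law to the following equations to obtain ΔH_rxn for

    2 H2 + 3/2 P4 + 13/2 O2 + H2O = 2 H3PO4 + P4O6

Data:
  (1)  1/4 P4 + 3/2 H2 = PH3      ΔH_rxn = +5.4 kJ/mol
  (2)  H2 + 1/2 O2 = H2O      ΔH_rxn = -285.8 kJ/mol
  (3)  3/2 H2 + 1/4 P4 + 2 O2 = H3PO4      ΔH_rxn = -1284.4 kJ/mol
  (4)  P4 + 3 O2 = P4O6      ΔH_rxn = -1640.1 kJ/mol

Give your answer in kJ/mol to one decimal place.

(1): not needed.
(2) reversed: +285.8 kJ/mol
(3) × 2: (2)·(-1284.4) = -2568.8 kJ/mol
(4) as written: -1640.1 kJ/mol
ΔH_rxn = (-1)·(-285.8) + (2)·(-1284.4) + (1)·(-1640.1) = -3923.1 kJ/mol

ΔH_rxn = -3923.1 kJ/mol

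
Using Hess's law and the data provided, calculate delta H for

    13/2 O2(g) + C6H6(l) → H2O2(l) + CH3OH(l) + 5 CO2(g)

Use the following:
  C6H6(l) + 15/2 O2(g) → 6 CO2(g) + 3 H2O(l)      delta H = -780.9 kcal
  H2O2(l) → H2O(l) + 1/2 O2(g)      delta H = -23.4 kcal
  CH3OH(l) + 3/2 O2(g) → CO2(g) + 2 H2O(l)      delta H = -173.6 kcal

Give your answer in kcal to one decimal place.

equation 1 as written (C6H6(l) already on the reactant side): -780.9 kcal
equation 2 reversed (H2O2(l) must end up as a product): +23.4 kcal
equation 3 reversed (CH3OH(l) must end up as a product): +173.6 kcal
delta H = (1)·(-780.9) + (-1)·(-23.4) + (-1)·(-173.6) = -583.9 kcal

delta H = -583.9 kcal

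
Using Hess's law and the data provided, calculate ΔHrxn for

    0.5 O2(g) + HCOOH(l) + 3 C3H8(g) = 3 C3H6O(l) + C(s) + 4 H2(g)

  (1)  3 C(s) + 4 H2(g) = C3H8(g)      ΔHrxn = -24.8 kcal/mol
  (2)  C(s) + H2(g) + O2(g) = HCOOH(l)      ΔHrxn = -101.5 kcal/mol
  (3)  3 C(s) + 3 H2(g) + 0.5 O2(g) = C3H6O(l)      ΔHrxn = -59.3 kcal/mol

(1) reversed and × 3 (reverse to put C3H8(g) on the reactant side; ×3 to match 3 C3H8(g) in the target): (-3)·(-24.8) = +74.4 kcal/mol
(2) reversed (HCOOH(l) must end up as a reactant): +101.5 kcal/mol
(3) × 3 (scale by 3 for the 3 C3H6O(l)): (3)·(-59.3) = -177.9 kcal/mol
Since enthalpy is a state function, ΔHrxn = (-3)·(-24.8) + (-1)·(-101.5) + (3)·(-59.3) = -2.0 kcal/mol

ΔHrxn = -2.0 kcal/mol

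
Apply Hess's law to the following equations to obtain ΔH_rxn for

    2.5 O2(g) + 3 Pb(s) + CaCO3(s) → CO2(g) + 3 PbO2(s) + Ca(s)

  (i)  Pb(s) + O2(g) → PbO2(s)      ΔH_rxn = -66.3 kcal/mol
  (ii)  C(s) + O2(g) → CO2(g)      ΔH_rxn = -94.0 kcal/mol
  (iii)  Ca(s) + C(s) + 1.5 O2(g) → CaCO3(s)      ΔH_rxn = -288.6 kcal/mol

ΔH_rxn = -4.3 kcal/mol

(i) × 3 (scale by 3 for the 3 PbO2(s)): (3)·(-66.3) = -198.9 kcal/mol
(ii) as written (CO2(g) already on the product side): -94.0 kcal/mol
(iii) reversed (CaCO3(s) must end up as a reactant): +288.6 kcal/mol
Summing the manipulated equations, ΔH_rxn = (-198.9) + (-94.0) + (+288.6) = -4.3 kcal/mol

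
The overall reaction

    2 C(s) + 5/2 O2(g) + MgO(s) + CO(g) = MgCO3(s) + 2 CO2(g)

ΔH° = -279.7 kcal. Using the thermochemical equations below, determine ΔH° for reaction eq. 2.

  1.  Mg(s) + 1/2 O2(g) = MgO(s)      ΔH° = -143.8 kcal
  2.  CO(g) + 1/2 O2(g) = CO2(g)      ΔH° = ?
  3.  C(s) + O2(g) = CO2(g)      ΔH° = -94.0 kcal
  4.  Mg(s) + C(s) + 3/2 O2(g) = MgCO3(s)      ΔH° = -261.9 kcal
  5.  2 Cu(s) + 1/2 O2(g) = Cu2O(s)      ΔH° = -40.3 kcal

ΔH° = -67.6 kcal

eq. 1 reversed (MgO(s) must end up as a reactant): +143.8 kcal
eq. 2 as written (CO(g) already on the reactant side): contributes x
eq. 3 as written: -94.0 kcal
eq. 4 as written (MgCO3(s) already on the product side): -261.9 kcal
eq. 5: not needed (Cu2O(s) appears nowhere else).
-279.7 = (+143.8) + (-94.0) + (-261.9) + x
x = (-279.7 − (-212.1)) / (1) = -67.6 kcal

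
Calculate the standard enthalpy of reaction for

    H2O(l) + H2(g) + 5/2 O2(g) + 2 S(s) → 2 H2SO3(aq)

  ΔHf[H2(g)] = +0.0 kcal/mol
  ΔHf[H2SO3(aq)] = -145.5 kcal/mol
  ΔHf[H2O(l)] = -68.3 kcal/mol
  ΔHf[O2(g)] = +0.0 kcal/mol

Products: 2·(-145.5) = -291.0
Reactants: 1·(-68.3) + 1·(+0.0) + 5/2·(+0.0) + 2·(+0.0) = -68.3
ΔH°rxn = (-291.0) − (-68.3) = -222.7 kcal/mol

ΔH°rxn = -222.7 kcal/mol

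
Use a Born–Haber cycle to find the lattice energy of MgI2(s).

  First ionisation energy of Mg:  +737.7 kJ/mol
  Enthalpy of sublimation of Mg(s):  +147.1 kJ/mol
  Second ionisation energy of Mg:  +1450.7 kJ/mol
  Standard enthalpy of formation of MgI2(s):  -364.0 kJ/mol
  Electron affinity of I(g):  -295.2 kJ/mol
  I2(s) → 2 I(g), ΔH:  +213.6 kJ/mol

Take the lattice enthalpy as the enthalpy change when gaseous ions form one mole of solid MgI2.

ΔHf° = 1·ΔHsub + 1·(ΣIE) + 1·D(I2) + 2·EA + U
-364.0 = 1·(+147.1) + 1·(+2188.4) + 1·(+213.6) + 2·(-295.2) + U
U = -364.0 − (+1958.7) = -2322.7 kJ/mol

U = -2322.7 kJ/mol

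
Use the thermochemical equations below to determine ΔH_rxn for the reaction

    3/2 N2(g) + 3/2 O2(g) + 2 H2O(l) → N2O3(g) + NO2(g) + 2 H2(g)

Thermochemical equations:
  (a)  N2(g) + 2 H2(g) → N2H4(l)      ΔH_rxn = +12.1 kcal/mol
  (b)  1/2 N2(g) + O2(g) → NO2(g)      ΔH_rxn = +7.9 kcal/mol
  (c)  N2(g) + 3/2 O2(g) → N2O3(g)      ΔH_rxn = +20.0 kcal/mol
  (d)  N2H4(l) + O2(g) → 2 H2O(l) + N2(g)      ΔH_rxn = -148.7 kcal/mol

(a) reversed (reverse to put H2(g) on the product side): -12.1 kcal/mol
(b) as written (NO2(g) already on the product side): +7.9 kcal/mol
(c) as written (N2O3(g) already on the product side): +20.0 kcal/mol
(d) reversed (H2O(l) must end up as a reactant): +148.7 kcal/mol
Since enthalpy is a state function, ΔH_rxn = (-12.1) + (+7.9) + (+20.0) + (+148.7) = 164.5 kcal/mol

ΔH_rxn = 164.5 kcal/mol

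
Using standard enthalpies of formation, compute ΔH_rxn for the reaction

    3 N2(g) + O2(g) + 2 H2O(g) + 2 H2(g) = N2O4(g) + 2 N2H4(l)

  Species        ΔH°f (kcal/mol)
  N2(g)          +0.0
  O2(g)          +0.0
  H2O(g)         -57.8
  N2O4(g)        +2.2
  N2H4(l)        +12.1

ΔH_rxn = 142.0 kcal/mol

Products: 1·(+2.2) + 2·(+12.1) = +26.4
Reactants: 3·(+0.0) + 1·(+0.0) + 2·(-57.8) + 2·(+0.0) = -115.6
ΔH_rxn = (+26.4) − (-115.6) = 142.0 kcal/mol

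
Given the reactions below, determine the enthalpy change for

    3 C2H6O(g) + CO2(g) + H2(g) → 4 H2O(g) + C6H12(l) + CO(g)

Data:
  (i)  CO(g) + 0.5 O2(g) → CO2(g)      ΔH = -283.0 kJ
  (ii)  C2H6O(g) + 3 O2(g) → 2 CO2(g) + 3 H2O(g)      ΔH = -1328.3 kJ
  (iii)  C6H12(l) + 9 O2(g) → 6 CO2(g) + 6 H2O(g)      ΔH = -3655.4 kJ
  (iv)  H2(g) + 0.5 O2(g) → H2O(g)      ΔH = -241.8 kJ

(i) reversed: +283.0 kJ
(ii) × 3: (3)·(-1328.3) = -3984.9 kJ
(iii) reversed: +3655.4 kJ
(iv) as written: -241.8 kJ
ΔH = (+283.0) + (-3984.9) + (+3655.4) + (-241.8) = -288.3 kJ

ΔH = -288.3 kJ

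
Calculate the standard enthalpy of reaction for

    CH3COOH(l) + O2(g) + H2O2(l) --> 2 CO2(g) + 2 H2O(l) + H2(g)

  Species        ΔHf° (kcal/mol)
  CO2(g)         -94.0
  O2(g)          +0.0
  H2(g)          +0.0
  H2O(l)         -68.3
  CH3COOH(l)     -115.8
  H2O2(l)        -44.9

ΔH°rxn = Σ nΔHf°(products) − Σ nΔHf°(reactants).
Products: 2·(-94.0) + 2·(-68.3) + 1·(+0.0) = -324.6
Reactants: 1·(-115.8) + 1·(+0.0) + 1·(-44.9) = -160.7
ΔHrxn = (-324.6) − (-160.7) = -163.9 kcal/mol

ΔHrxn = -163.9 kcal/mol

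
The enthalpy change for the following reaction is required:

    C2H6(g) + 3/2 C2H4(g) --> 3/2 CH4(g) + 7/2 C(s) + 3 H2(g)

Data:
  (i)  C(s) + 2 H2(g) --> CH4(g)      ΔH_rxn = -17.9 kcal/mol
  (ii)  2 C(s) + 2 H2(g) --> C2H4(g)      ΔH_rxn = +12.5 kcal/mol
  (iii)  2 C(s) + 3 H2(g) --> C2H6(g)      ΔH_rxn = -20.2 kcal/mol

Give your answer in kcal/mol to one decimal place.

ΔH_rxn = -25.4 kcal/mol

(i) × 3/2: (3/2)·(-17.9) = -26.85 kcal/mol
(ii) reversed and × 3/2: (-3/2)·(+12.5) = -18.75 kcal/mol
(iii) reversed: +20.2 kcal/mol
ΔH_rxn = (-26.85) + (-18.75) + (+20.2) = -25.4 kcal/mol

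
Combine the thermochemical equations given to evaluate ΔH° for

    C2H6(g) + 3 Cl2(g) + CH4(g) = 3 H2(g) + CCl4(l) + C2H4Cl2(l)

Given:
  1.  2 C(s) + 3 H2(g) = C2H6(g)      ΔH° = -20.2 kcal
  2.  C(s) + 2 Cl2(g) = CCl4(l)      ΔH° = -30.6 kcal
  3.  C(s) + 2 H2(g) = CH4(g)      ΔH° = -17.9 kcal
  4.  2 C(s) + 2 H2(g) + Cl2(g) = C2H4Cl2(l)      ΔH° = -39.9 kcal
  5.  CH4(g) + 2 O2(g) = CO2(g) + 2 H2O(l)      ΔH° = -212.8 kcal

ΔH° = -32.4 kcal

eq. 1 reversed (reverse to put C2H6(g) on the reactant side): +20.2 kcal
eq. 2 as written (CCl4(l) already on the product side): -30.6 kcal
eq. 3 reversed: +17.9 kcal
eq. 4 as written (C2H4Cl2(l) already on the product side): -39.9 kcal
eq. 5: not needed (H2O(l) appears nowhere else).
ΔH° = (+20.2) + (-30.6) + (+17.9) + (-39.9) = -32.4 kcal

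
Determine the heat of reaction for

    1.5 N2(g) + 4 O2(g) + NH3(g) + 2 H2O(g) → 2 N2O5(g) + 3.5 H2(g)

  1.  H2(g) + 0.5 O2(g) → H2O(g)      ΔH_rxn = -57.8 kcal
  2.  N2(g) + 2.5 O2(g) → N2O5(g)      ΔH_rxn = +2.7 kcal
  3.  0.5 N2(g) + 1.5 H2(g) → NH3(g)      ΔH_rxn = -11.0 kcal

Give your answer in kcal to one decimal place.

ΔH_rxn = 132.0 kcal

eq. 1 reversed and × 2 (reverse to put H2O(g) on the reactant side; ×2 to match 2 H2O(g) in the target): (-2)·(-57.8) = +115.6 kcal
eq. 2 × 2 (×2 to match 2 N2O5(g) in the target): (2)·(+2.7) = +5.4 kcal
eq. 3 reversed (NH3(g) must end up as a reactant): +11.0 kcal
Combining the equations, ΔH_rxn = (-2)·(-57.8) + (2)·(+2.7) + (-1)·(-11.0) = 132.0 kcal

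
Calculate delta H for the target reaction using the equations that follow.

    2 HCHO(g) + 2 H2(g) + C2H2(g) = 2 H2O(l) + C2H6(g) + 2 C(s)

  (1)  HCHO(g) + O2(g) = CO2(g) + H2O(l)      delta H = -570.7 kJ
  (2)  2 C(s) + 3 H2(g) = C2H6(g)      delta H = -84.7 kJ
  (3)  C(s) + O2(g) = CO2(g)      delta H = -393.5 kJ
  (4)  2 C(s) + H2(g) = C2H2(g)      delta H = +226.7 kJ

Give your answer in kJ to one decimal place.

(1) × 2 (×2 to match 2 HCHO(g) in the target): (2)·(-570.7) = -1141.4 kJ
(2) as written (C2H6(g) already on the product side): -84.7 kJ
(3) reversed and × 2: (-2)·(-393.5) = +787.0 kJ
(4) reversed (C2H2(g) must end up as a reactant): -226.7 kJ
Combining the equations, delta H = (2)·(-570.7) + (1)·(-84.7) + (-2)·(-393.5) + (-1)·(+226.7) = -665.8 kJ

delta H = -665.8 kJ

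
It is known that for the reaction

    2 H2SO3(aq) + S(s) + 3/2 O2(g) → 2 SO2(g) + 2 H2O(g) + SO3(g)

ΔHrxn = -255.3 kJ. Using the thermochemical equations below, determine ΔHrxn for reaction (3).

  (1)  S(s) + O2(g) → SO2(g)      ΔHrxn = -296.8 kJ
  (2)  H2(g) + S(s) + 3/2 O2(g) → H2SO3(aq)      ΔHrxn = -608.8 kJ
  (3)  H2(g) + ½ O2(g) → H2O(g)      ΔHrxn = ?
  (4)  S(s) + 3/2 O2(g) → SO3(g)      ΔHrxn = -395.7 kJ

(1) × 2 (×2 to match 2 SO2(g) in the target): (2)·(-296.8) = -593.6 kJ
(2) reversed and × 2 (reverse to put H2SO3(aq) on the reactant side; scale by 2 for the 2 H2SO3(aq)): (-2)·(-608.8) = +1217.6 kJ
(3) × 2 (×2 to match 2 H2O(g) in the target): contributes 2·x
(4) as written (SO3(g) already on the product side): -395.7 kJ
-255.3 = (-593.6) + (+1217.6) + (-395.7) + 2·x
x = (-255.3 − (+228.3)) / (2) = -241.8 kJ

ΔHrxn = -241.8 kJ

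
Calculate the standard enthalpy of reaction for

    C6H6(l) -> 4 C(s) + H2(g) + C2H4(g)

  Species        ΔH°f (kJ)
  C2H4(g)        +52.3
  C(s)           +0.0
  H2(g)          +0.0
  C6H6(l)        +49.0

Products: 4·(+0.0) + 1·(+0.0) + 1·(+52.3) = +52.3
Reactants: 1·(+49.0) = +49.0
ΔHrxn = (+52.3) − (+49.0) = 3.3 kJ

ΔHrxn = 3.3 kJ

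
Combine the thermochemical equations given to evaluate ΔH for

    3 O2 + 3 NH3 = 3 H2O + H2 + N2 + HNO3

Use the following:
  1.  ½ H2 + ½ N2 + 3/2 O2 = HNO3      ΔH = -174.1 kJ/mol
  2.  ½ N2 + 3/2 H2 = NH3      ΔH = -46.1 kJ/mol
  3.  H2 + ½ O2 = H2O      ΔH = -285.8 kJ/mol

eq. 1 as written: -174.1 kJ/mol
eq. 2 reversed and × 3: (-3)·(-46.1) = +138.3 kJ/mol
eq. 3 × 3: (3)·(-285.8) = -857.4 kJ/mol
Since enthalpy is a state function, ΔH = (-174.1) + (+138.3) + (-857.4) = -893.2 kJ/mol

ΔH = -893.2 kJ/mol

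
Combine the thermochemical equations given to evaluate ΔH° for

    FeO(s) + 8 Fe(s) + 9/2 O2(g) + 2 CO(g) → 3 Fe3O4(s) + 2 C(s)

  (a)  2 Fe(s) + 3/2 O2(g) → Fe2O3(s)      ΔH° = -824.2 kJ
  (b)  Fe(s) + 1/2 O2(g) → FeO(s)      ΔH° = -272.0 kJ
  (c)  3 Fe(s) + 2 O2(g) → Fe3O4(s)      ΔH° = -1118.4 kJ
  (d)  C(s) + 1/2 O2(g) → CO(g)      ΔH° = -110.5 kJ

ΔH° = -2862.2 kJ

(a): not needed (Fe2O3(s) appears nowhere else).
(b) reversed (reverse to put FeO(s) on the reactant side): +272.0 kJ
(c) × 3 (×3 to match 3 Fe3O4(s) in the target): (3)·(-1118.4) = -3355.2 kJ
(d) reversed and × 2 (CO(g) must end up as a reactant; ×2 to match 2 CO(g) in the target): (-2)·(-110.5) = +221.0 kJ
Combining the equations, ΔH° = (+272.0) + (-3355.2) + (+221.0) = -2862.2 kJ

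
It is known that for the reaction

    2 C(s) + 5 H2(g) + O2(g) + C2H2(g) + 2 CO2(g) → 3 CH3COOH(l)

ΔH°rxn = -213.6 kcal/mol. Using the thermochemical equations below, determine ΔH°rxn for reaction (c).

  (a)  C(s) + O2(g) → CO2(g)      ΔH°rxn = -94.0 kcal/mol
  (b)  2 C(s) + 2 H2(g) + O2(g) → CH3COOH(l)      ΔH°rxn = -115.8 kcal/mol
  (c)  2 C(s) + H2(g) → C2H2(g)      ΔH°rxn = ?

(a) reversed and × 2: (-2)·(-94.0) = +188.0 kcal/mol
(b) × 3: (3)·(-115.8) = -347.4 kcal/mol
(c) reversed: contributes −x
-213.6 = (+188.0) + (-347.4) − x
x = (-213.6 − (-159.4)) / (-1) = 54.2 kcal/mol

ΔH°rxn = 54.2 kcal/mol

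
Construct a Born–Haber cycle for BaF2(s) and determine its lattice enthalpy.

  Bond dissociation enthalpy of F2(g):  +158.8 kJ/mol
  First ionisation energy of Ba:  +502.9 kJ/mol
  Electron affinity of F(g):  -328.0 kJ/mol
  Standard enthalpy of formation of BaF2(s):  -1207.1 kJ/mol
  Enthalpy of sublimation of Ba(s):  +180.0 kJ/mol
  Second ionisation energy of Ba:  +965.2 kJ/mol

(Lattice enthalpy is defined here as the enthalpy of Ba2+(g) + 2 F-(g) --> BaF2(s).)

ΔHf° = 1·ΔHsub + 1·(ΣIE) + 1·D(F2) + 2·EA + U
-1207.1 = 1·(+180.0) + 1·(+1468.1) + 1·(+158.8) + 2·(-328.0) + U
U = -1207.1 − (+1150.9) = -2358.0 kJ/mol

U = -2358.0 kJ/mol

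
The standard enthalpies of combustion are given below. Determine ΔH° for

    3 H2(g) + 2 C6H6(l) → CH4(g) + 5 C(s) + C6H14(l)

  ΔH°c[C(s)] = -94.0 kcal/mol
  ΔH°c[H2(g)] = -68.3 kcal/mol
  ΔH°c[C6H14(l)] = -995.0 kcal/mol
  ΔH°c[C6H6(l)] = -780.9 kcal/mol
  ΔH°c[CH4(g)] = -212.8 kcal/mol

ΔH° = -88.9 kcal/mol

With combustion enthalpies, reactants minus products:
= [3·(-68.3) + 2·(-780.9)] − [1·(-212.8) + 5·(-94.0) + 1·(-995.0)]
= -88.9 kcal/mol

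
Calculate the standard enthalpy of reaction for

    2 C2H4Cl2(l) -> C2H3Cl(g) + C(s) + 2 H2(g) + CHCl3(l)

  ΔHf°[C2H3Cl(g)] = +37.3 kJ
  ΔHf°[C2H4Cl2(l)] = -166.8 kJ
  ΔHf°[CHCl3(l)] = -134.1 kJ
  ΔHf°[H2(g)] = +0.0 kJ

Products: 1·(+37.3) + 1·(+0.0) + 2·(+0.0) + 1·(-134.1) = -96.8
Reactants: 2·(-166.8) = -333.6
ΔH°rxn = (-96.8) − (-333.6) = 236.8 kJ

ΔH°rxn = 236.8 kJ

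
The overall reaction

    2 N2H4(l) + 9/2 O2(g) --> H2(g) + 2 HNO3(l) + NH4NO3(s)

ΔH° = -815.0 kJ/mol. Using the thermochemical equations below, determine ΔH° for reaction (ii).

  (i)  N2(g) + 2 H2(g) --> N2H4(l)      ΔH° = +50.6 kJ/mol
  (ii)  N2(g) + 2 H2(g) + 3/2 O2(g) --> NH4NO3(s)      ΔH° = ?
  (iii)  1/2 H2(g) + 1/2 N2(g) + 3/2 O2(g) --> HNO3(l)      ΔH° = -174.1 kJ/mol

ΔH° = -365.6 kJ/mol

(i) reversed and × 2: (-2)·(+50.6) = -101.2 kJ/mol
(ii) as written: contributes x
(iii) × 2: (2)·(-174.1) = -348.2 kJ/mol
-815.0 = (-101.2) + (-348.2) + x
x = (-815.0 − (-449.4)) / (1) = -365.6 kJ/mol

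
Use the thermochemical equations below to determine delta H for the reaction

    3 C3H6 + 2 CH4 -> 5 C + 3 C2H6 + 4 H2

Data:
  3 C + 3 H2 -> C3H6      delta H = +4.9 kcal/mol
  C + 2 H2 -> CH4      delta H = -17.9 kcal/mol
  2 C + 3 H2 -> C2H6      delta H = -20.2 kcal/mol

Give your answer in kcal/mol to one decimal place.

equation 1 reversed and × 3: (-3)·(+4.9) = -14.7 kcal/mol
equation 2 reversed and × 2: (-2)·(-17.9) = +35.8 kcal/mol
equation 3 × 3: (3)·(-20.2) = -60.6 kcal/mol
By Hess's law, delta H = (-14.7) + (+35.8) + (-60.6) = -39.5 kcal/mol

delta H = -39.5 kcal/mol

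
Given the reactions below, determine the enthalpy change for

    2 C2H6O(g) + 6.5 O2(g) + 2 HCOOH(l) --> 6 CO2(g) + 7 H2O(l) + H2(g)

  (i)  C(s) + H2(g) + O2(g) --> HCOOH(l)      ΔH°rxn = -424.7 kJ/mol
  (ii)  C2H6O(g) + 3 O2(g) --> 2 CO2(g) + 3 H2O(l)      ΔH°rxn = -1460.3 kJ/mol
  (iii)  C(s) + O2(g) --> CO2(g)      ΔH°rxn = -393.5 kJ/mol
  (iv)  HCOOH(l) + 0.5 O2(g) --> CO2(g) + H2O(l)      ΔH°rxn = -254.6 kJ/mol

ΔH°rxn = -3144.0 kJ/mol

(i) reversed: +424.7 kJ/mol
(ii) × 2: (2)·(-1460.3) = -2920.6 kJ/mol
(iii) as written: -393.5 kJ/mol
(iv) as written: -254.6 kJ/mol
By Hess's law, ΔH°rxn = (+424.7) + (-2920.6) + (-393.5) + (-254.6) = -3144.0 kJ/mol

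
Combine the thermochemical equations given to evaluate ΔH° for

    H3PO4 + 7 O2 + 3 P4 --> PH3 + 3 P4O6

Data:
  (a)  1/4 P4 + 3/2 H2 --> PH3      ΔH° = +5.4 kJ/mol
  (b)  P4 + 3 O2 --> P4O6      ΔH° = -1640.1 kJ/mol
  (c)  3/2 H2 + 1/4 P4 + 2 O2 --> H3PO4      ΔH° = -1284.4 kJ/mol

(a) as written: +5.4 kJ/mol
(b) × 3: (3)·(-1640.1) = -4920.3 kJ/mol
(c) reversed: +1284.4 kJ/mol
ΔH° = (+5.4) + (-4920.3) + (+1284.4) = -3630.5 kJ/mol

ΔH° = -3630.5 kJ/mol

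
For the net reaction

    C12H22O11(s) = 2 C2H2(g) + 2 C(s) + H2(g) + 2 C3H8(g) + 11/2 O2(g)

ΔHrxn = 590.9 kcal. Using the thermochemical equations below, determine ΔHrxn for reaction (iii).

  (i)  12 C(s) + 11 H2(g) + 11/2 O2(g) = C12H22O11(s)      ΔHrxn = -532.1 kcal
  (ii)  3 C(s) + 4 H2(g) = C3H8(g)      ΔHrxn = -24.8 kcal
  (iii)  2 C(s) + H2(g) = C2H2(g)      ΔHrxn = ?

(i) reversed (reverse to put C12H22O11(s) on the reactant side): +532.1 kcal
(ii) × 2 (scale by 2 for the 2 C3H8(g)): (2)·(-24.8) = -49.6 kcal
(iii) × 2 (×2 to match 2 C2H2(g) in the target): contributes 2·x
+590.9 = (+532.1) + (-49.6) + 2·x
x = (+590.9 − (+482.5)) / (2) = 54.2 kcal

ΔHrxn = 54.2 kcal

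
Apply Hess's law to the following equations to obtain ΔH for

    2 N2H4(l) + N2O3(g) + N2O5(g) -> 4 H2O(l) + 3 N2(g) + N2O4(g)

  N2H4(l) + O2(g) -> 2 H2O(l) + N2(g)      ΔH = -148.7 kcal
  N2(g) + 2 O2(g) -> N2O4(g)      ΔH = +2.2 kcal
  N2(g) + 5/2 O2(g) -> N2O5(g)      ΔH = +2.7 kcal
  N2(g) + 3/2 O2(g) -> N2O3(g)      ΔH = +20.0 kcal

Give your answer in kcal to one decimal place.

ΔH = -317.9 kcal

equation 1 × 2: (2)·(-148.7) = -297.4 kcal
equation 2 as written: +2.2 kcal
equation 3 reversed: -2.7 kcal
equation 4 reversed: -20.0 kcal
ΔH = (2)·(-148.7) + (1)·(+2.2) + (-1)·(+2.7) + (-1)·(+20.0) = -317.9 kcal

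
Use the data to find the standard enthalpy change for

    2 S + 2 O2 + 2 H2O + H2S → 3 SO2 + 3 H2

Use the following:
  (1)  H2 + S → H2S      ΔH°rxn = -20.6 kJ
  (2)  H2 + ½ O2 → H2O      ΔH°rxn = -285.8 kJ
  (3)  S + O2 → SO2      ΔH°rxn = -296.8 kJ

ΔH°rxn = -298.2 kJ

(1) reversed: +20.6 kJ
(2) reversed and × 2: (-2)·(-285.8) = +571.6 kJ
(3) × 3: (3)·(-296.8) = -890.4 kJ
Since enthalpy is a state function, ΔH°rxn = (-1)·(-20.6) + (-2)·(-285.8) + (3)·(-296.8) = -298.2 kJ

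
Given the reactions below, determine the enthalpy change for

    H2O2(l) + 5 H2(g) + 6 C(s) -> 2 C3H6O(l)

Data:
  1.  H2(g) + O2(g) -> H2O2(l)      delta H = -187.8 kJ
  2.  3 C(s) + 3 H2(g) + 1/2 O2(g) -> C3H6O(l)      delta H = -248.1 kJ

eq. 1 reversed: +187.8 kJ
eq. 2 × 2: (2)·(-248.1) = -496.2 kJ
delta H = (+187.8) + (-496.2) = -308.4 kJ

delta H = -308.4 kJ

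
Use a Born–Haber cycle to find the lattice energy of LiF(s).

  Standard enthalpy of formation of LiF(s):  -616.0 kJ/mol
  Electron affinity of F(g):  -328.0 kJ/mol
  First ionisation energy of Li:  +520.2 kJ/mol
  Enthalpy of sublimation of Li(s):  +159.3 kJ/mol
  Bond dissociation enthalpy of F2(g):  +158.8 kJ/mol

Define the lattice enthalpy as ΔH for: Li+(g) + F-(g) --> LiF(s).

ΔHf° = 1·ΔHsub + 1·(ΣIE) + 1/2·D(F2) + 1·EA + U
-616.0 = 1·(+159.3) + 1·(+520.2) + 1/2·(+158.8) + 1·(-328.0) + U
U = -616.0 − (+430.9) = -1046.9 kJ/mol

U = -1046.9 kJ/mol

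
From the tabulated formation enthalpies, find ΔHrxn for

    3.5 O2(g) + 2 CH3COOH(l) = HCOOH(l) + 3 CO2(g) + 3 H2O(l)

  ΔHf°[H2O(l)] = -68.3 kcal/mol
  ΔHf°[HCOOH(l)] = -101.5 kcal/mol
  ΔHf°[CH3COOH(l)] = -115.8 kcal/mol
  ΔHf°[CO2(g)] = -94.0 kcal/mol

Products: 1·(-101.5) + 3·(-94.0) + 3·(-68.3) = -588.4
Reactants: 7/2·(+0.0) + 2·(-115.8) = -231.6
ΔHrxn = (-588.4) − (-231.6) = -356.8 kcal/mol

ΔHrxn = -356.8 kcal/mol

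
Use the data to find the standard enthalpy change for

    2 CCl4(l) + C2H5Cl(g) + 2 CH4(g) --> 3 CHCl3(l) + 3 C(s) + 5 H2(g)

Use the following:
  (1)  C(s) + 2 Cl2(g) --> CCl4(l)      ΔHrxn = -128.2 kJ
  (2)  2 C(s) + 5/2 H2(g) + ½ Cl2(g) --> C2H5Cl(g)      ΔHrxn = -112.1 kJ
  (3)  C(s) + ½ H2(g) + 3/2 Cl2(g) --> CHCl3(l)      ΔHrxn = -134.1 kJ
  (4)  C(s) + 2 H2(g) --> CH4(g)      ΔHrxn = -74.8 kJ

(1) reversed and × 2 (CCl4(l) must end up as a reactant; ×2 to match 2 CCl4(l) in the target): (-2)·(-128.2) = +256.4 kJ
(2) reversed (C2H5Cl(g) must end up as a reactant): +112.1 kJ
(3) × 3 (scale by 3 for the 3 CHCl3(l)): (3)·(-134.1) = -402.3 kJ
(4) reversed and × 2 (CH4(g) must end up as a reactant; scale by 2 for the 2 CH4(g)): (-2)·(-74.8) = +149.6 kJ
Combining the equations, ΔHrxn = (+256.4) + (+112.1) + (-402.3) + (+149.6) = 115.8 kJ

ΔHrxn = 115.8 kJ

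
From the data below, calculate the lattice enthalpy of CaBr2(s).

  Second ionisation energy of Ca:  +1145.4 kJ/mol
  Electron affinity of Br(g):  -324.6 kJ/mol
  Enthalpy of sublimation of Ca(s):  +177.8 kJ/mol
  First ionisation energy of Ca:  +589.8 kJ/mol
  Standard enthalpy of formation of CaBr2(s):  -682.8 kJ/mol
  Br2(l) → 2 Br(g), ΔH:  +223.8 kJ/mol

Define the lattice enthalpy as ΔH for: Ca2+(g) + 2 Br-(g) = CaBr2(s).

ΔHf° = 1·ΔHsub + 1·(ΣIE) + 1·D(Br2) + 2·EA + U
-682.8 = 1·(+177.8) + 1·(+1735.2) + 1·(+223.8) + 2·(-324.6) + U
U = -682.8 − (+1487.6) = -2170.4 kJ/mol

U = -2170.4 kJ/mol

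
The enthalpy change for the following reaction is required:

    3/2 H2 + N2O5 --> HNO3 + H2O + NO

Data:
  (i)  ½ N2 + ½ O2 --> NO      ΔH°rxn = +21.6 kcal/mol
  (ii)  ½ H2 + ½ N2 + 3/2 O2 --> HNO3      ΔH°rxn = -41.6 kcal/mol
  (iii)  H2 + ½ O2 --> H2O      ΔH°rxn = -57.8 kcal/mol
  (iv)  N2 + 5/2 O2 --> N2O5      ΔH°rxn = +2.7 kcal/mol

ΔH°rxn = -80.5 kcal/mol

(i) as written (NO already on the product side): +21.6 kcal/mol
(ii) as written (HNO3 already on the product side): -41.6 kcal/mol
(iii) as written (H2O already on the product side): -57.8 kcal/mol
(iv) reversed (reverse to put N2O5 on the reactant side): -2.7 kcal/mol
ΔH°rxn = (1)·(+21.6) + (1)·(-41.6) + (1)·(-57.8) + (-1)·(+2.7) = -80.5 kcal/mol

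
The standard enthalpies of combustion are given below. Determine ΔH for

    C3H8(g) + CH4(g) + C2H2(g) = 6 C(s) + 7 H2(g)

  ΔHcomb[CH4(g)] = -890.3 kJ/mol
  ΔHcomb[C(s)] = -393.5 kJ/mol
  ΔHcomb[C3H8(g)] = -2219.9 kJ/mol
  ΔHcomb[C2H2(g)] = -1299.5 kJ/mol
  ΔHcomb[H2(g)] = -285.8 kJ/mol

With combustion enthalpies, reactants minus products:
= [1·(-2219.9) + 1·(-890.3) + 1·(-1299.5)] − [6·(-393.5) + 7·(-285.8)]
= -48.1 kJ/mol

ΔH = -48.1 kJ/mol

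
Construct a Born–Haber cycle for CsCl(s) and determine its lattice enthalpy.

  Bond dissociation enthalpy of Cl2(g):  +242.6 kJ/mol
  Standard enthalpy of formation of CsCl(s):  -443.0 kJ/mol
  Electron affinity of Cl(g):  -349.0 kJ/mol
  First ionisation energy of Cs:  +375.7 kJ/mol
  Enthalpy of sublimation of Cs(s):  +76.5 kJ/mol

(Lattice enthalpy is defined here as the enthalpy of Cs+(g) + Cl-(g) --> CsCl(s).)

U = -667.5 kJ/mol

ΔHf° = 1·ΔHsub + 1·(ΣIE) + 1/2·D(Cl2) + 1·EA + U
-443.0 = 1·(+76.5) + 1·(+375.7) + 1/2·(+242.6) + 1·(-349.0) + U
U = -443.0 − (+224.5) = -667.5 kJ/mol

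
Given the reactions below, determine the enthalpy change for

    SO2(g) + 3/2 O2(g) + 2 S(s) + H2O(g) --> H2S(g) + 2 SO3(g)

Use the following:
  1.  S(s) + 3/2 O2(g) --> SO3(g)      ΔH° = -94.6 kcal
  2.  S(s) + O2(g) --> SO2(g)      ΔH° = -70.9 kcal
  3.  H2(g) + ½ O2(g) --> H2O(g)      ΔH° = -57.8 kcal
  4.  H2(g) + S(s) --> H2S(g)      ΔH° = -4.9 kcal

ΔH° = -65.4 kcal

eq. 1 × 2: (2)·(-94.6) = -189.2 kcal
eq. 2 reversed: +70.9 kcal
eq. 3 reversed: +57.8 kcal
eq. 4 as written: -4.9 kcal
Since enthalpy is a state function, ΔH° = (2)·(-94.6) + (-1)·(-70.9) + (-1)·(-57.8) + (1)·(-4.9) = -65.4 kcal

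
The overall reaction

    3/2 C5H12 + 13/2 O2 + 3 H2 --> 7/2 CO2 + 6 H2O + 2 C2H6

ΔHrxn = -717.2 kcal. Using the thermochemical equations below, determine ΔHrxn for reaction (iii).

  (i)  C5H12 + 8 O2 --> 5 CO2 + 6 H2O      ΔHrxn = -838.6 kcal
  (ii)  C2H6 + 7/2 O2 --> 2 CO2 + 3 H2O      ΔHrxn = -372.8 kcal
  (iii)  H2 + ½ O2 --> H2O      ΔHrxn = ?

ΔHrxn = -68.3 kcal

(i) × 3/2: (3/2)·(-838.6) = -1257.9 kcal
(ii) reversed and × 2: (-2)·(-372.8) = +745.6 kcal
(iii) × 3: contributes 3·x
-717.2 = (-1257.9) + (+745.6) + 3·x
x = (-717.2 − (-512.3)) / (3) = -68.3 kcal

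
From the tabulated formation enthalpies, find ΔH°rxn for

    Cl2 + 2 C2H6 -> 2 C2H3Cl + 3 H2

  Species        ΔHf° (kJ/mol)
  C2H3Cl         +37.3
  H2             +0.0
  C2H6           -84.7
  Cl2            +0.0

Products: 2·(+37.3) + 3·(+0.0) = +74.6
Reactants: 1·(+0.0) + 2·(-84.7) = -169.4
ΔH°rxn = (+74.6) − (-169.4) = 244.0 kJ/mol

ΔH°rxn = 244.0 kJ/mol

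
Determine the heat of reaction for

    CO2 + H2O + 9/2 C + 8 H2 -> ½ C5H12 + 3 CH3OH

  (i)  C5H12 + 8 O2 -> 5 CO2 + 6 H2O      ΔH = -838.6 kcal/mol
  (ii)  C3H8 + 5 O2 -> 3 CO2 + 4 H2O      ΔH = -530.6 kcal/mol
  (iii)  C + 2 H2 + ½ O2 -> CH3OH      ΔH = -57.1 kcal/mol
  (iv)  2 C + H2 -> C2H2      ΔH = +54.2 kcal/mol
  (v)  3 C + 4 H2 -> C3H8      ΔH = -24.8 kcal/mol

(i) reversed and × 1/2: (-1/2)·(-838.6) = +419.3 kcal/mol
(ii) × 1/2: (1/2)·(-530.6) = -265.3 kcal/mol
(iii) × 3: (3)·(-57.1) = -171.3 kcal/mol
(iv): not needed.
(v) × 1/2: (1/2)·(-24.8) = -12.4 kcal/mol
ΔH = (+419.3) + (-265.3) + (-171.3) + (-12.4) = -29.7 kcal/mol

ΔH = -29.7 kcal/mol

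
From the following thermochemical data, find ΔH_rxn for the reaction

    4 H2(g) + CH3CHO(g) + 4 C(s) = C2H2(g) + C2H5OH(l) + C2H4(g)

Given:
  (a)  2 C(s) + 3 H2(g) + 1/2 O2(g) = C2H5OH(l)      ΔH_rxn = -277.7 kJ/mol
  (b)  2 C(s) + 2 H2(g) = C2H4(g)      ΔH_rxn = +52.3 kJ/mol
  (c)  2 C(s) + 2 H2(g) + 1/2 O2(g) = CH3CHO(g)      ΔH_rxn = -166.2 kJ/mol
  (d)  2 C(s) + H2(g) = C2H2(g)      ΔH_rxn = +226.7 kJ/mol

ΔH_rxn = 167.5 kJ/mol

(a) as written (C2H5OH(l) already on the product side): -277.7 kJ/mol
(b) as written (C2H4(g) already on the product side): +52.3 kJ/mol
(c) reversed (reverse to put CH3CHO(g) on the reactant side): +166.2 kJ/mol
(d) as written (C2H2(g) already on the product side): +226.7 kJ/mol
ΔH_rxn = (-277.7) + (+52.3) + (+166.2) + (+226.7) = 167.5 kJ/mol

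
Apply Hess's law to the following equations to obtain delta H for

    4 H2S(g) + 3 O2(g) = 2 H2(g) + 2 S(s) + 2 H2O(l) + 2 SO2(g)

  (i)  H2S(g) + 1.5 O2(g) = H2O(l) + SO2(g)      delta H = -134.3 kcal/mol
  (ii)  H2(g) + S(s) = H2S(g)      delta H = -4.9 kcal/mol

delta H = -258.8 kcal/mol

(i) × 2: (2)·(-134.3) = -268.6 kcal/mol
(ii) reversed and × 2: (-2)·(-4.9) = +9.8 kcal/mol
delta H = (-268.6) + (+9.8) = -258.8 kcal/mol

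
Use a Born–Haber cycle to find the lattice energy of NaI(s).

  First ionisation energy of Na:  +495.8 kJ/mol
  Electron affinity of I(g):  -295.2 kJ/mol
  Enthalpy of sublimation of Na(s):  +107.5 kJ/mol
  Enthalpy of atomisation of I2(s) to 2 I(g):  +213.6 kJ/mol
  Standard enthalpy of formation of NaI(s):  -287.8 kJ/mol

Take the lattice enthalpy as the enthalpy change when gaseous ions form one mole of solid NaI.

U = -702.7 kJ/mol

ΔHf° = 1·ΔHsub + 1·(ΣIE) + 1/2·D(I2) + 1·EA + U
-287.8 = 1·(+107.5) + 1·(+495.8) + 1/2·(+213.6) + 1·(-295.2) + U
U = -287.8 − (+414.9) = -702.7 kJ/mol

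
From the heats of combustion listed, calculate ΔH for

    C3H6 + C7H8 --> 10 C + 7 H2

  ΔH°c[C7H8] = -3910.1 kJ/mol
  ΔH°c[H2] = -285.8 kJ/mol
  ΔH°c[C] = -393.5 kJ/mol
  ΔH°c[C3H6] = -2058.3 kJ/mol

ΔH = -32.8 kJ/mol

Using ΔH = Σ nΔHc°(reactants) − Σ nΔHc°(products):
= [1·(-2058.3) + 1·(-3910.1)] − [10·(-393.5) + 7·(-285.8)]
= -32.8 kJ/mol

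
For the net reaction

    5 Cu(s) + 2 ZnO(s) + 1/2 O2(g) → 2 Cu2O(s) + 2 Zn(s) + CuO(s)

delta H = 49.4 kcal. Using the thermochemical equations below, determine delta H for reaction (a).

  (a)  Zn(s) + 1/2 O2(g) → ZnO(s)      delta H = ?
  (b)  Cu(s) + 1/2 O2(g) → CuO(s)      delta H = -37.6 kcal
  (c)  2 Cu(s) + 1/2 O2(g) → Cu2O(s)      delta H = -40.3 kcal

delta H = -83.8 kcal

(a) reversed and × 2: contributes −2·x
(b) as written: -37.6 kcal
(c) × 2: (2)·(-40.3) = -80.6 kcal
+49.4 = (-37.6) + (-80.6) − 2·x
x = (+49.4 − (-118.2)) / (-2) = -83.8 kcal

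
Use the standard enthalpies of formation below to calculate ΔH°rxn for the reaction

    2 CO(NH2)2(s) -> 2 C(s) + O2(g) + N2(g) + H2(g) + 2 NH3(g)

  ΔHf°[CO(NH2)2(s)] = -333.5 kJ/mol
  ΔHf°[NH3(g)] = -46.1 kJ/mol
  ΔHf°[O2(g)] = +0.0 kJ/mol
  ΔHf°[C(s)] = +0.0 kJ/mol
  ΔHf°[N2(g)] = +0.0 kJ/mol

ΔH°rxn = Σ nΔHf°(products) − Σ nΔHf°(reactants).
Products: 2·(+0.0) + 1·(+0.0) + 1·(+0.0) + 1·(+0.0) + 2·(-46.1) = -92.2
Reactants: 2·(-333.5) = -667.0
ΔH°rxn = (-92.2) − (-667.0) = 574.8 kJ/mol

ΔH°rxn = 574.8 kJ/mol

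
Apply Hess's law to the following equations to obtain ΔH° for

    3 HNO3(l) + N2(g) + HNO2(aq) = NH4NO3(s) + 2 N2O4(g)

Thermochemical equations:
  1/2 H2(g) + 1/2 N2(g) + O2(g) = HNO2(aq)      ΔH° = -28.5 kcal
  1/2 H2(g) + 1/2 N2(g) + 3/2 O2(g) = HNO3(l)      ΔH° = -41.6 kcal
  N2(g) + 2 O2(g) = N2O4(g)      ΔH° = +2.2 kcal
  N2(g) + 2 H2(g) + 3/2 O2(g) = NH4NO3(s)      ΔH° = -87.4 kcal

equation 1 reversed (reverse to put HNO2(aq) on the reactant side): +28.5 kcal
equation 2 reversed and × 3 (HNO3(l) must end up as a reactant; ×3 to match 3 HNO3(l) in the target): (-3)·(-41.6) = +124.8 kcal
equation 3 × 2 (×2 to match 2 N2O4(g) in the target): (2)·(+2.2) = +4.4 kcal
equation 4 as written (NH4NO3(s) already on the product side): -87.4 kcal
Combining the equations, ΔH° = (-1)·(-28.5) + (-3)·(-41.6) + (2)·(+2.2) + (1)·(-87.4) = 70.3 kcal

ΔH° = 70.3 kcal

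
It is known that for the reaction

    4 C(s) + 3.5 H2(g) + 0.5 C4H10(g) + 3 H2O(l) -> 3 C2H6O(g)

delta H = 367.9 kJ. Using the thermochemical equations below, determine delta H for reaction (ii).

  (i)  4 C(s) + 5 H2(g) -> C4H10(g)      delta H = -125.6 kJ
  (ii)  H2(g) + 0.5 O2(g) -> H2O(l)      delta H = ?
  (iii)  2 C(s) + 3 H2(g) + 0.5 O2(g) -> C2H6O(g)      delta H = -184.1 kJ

(i) reversed and × 1/2: (-1/2)·(-125.6) = +62.8 kJ
(ii) reversed and × 3: contributes −3·x
(iii) × 3: (3)·(-184.1) = -552.3 kJ
+367.9 = (+62.8) + (-552.3) − 3·x
x = (+367.9 − (-489.5)) / (-3) = -285.8 kJ

delta H = -285.8 kJ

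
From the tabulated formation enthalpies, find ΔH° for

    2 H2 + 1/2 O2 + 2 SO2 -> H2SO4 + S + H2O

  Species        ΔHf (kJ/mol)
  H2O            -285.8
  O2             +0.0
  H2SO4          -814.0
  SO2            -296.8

ΔH° = -506.2 kJ/mol

Products: 1·(-814.0) + 1·(+0.0) + 1·(-285.8) = -1099.8
Reactants: 2·(+0.0) + 1/2·(+0.0) + 2·(-296.8) = -593.6
ΔH° = (-1099.8) − (-593.6) = -506.2 kJ/mol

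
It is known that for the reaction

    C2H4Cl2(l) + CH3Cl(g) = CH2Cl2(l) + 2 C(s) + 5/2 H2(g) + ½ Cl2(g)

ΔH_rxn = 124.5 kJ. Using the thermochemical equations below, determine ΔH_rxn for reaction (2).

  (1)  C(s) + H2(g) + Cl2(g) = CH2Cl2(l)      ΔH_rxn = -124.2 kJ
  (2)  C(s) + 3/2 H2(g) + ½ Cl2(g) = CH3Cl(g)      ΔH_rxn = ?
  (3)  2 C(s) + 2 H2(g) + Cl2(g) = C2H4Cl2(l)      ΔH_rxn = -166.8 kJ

(1) as written (CH2Cl2(l) already on the product side): -124.2 kJ
(2) reversed (reverse to put CH3Cl(g) on the reactant side): contributes −x
(3) reversed (C2H4Cl2(l) must end up as a reactant): +166.8 kJ
+124.5 = (-124.2) + (+166.8) − x
x = (+124.5 − (+42.6)) / (-1) = -81.9 kJ

ΔH_rxn = -81.9 kJ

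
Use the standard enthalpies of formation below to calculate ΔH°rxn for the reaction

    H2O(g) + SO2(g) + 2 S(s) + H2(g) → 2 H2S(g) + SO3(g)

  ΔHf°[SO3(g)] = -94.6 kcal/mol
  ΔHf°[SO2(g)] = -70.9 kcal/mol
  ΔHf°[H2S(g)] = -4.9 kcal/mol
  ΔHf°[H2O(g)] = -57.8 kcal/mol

ΔH°rxn = 24.3 kcal/mol

ΔH°rxn = Σ nΔHf°(products) − Σ nΔHf°(reactants).
Products: 2·(-4.9) + 1·(-94.6) = -104.4
Reactants: 1·(-57.8) + 1·(-70.9) + 2·(+0.0) + 1·(+0.0) = -128.7
ΔH°rxn = (-104.4) − (-128.7) = 24.3 kcal/mol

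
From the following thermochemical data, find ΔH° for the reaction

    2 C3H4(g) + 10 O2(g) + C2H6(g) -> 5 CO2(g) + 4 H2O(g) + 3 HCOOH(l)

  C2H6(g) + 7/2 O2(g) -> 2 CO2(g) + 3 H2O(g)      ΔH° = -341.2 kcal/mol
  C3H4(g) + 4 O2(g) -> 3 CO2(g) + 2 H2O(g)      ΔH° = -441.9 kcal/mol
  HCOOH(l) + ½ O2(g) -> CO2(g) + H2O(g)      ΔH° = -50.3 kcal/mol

equation 1 as written: -341.2 kcal/mol
equation 2 × 2: (2)·(-441.9) = -883.8 kcal/mol
equation 3 reversed and × 3: (-3)·(-50.3) = +150.9 kcal/mol
ΔH° = (1)·(-341.2) + (2)·(-441.9) + (-3)·(-50.3) = -1074.1 kcal/mol

ΔH° = -1074.1 kcal/mol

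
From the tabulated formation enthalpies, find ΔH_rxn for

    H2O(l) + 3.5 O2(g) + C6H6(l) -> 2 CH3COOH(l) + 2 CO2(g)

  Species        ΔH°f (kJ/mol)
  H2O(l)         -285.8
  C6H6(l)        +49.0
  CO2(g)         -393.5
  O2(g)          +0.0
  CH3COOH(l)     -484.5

ΔH_rxn = -1519.2 kJ/mol

Products: 2·(-484.5) + 2·(-393.5) = -1756.0
Reactants: 1·(-285.8) + 7/2·(+0.0) + 1·(+49.0) = -236.8
ΔH_rxn = (-1756.0) − (-236.8) = -1519.2 kJ/mol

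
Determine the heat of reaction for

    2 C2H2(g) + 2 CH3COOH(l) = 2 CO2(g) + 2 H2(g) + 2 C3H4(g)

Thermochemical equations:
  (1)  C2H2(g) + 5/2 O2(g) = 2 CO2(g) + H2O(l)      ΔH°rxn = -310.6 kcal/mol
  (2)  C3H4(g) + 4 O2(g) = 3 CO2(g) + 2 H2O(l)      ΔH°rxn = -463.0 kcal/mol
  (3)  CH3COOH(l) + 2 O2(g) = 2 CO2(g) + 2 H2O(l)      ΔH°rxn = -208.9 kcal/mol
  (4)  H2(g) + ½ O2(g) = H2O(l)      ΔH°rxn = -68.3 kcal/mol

(1) × 2 (×2 to match 2 C2H2(g) in the target): (2)·(-310.6) = -621.2 kcal/mol
(2) reversed and × 2 (reverse to put C3H4(g) on the product side; ×2 to match 2 C3H4(g) in the target): (-2)·(-463.0) = +926.0 kcal/mol
(3) × 2 (×2 to match 2 CH3COOH(l) in the target): (2)·(-208.9) = -417.8 kcal/mol
(4) reversed and × 2 (reverse to put H2(g) on the product side; ×2 to match 2 H2(g) in the target): (-2)·(-68.3) = +136.6 kcal/mol
Since enthalpy is a state function, ΔH°rxn = (-621.2) + (+926.0) + (-417.8) + (+136.6) = 23.6 kcal/mol

ΔH°rxn = 23.6 kcal/mol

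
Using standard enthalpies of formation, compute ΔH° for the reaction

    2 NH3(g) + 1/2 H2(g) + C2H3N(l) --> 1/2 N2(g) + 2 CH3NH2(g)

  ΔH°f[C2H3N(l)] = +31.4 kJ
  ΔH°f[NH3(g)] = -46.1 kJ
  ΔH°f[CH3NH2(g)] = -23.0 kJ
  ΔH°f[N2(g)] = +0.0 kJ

ΔH° = 14.8 kJ

Products: 1/2·(+0.0) + 2·(-23.0) = -46.0
Reactants: 2·(-46.1) + 1/2·(+0.0) + 1·(+31.4) = -60.8
ΔH° = (-46.0) − (-60.8) = 14.8 kJ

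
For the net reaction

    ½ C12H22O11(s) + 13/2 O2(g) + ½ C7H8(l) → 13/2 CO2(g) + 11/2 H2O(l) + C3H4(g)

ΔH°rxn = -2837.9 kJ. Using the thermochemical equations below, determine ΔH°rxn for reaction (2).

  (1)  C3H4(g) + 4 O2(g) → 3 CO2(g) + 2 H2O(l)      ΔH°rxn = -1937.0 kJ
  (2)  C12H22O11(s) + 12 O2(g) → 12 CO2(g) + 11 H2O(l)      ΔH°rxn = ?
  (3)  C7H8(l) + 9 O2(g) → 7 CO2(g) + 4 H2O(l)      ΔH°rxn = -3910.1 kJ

(1) reversed (C3H4(g) must end up as a product): +1937.0 kJ
(2) × 1/2 (×1/2 to match 1/2 C12H22O11(s) in the target): contributes 1/2·x
(3) × 1/2 (scale by 1/2 for the 1/2 C7H8(l)): (1/2)·(-3910.1) = -1955.05 kJ
-2837.9 = (+1937.0) + (-1955.05) + 1/2·x
x = (-2837.9 − (-18.05)) / (1/2) = -5639.7 kJ

ΔH°rxn = -5639.7 kJ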